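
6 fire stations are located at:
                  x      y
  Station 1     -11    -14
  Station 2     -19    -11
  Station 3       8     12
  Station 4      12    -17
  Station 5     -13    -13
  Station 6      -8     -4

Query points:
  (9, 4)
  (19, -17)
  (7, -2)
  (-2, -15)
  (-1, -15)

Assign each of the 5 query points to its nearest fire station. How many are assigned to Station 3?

(9, 4) — d² to each: Station 1:724, Station 2:1009, Station 3:65, Station 4:450, Station 5:773, Station 6:353 → nearest is Station 3
(19, -17) — d² to each: Station 1:909, Station 2:1480, Station 3:962, Station 4:49, Station 5:1040, Station 6:898 → nearest is Station 4
(7, -2) — d² to each: Station 1:468, Station 2:757, Station 3:197, Station 4:250, Station 5:521, Station 6:229 → nearest is Station 3
(-2, -15) — d² to each: Station 1:82, Station 2:305, Station 3:829, Station 4:200, Station 5:125, Station 6:157 → nearest is Station 1
(-1, -15) — d² to each: Station 1:101, Station 2:340, Station 3:810, Station 4:173, Station 5:148, Station 6:170 → nearest is Station 1
2 of the 5 points have Station 3 as nearest.

2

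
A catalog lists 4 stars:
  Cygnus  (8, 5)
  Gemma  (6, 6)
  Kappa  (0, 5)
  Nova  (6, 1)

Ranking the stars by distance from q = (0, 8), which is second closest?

Gemma

Since √ is increasing, it suffices to compare squared distances:
d²(q, Cygnus) = (0−8)² + (8−5)² = 64 + 9 = 73
d²(q, Gemma) = (0−6)² + (8−6)² = 36 + 4 = 40
d²(q, Kappa) = (0−0)² + (8−5)² = 0 + 9 = 9
d²(q, Nova) = (0−6)² + (8−1)² = 36 + 49 = 85
Sorted ascending: Kappa, Gemma, Cygnus, … — the second-nearest is Gemma.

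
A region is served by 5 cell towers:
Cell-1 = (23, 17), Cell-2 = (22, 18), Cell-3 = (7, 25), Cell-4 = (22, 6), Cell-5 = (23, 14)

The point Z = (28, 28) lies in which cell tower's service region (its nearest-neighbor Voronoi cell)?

Since √ is increasing, it suffices to compare squared distances:
d²(Z, Cell-1) = (28−23)² + (28−17)² = 25 + 121 = 146
d²(Z, Cell-2) = (28−22)² + (28−18)² = 36 + 100 = 136
d²(Z, Cell-3) = (28−7)² + (28−25)² = 441 + 9 = 450
d²(Z, Cell-4) = (28−22)² + (28−6)² = 36 + 484 = 520
d²(Z, Cell-5) = (28−23)² + (28−14)² = 25 + 196 = 221
Minimum is at Cell-2.

Cell-2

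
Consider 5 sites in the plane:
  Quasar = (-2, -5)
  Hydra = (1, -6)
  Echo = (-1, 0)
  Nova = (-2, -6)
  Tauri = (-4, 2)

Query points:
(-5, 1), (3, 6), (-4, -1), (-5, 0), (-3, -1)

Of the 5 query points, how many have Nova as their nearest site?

0

(-5, 1) — d² to each: Quasar:45, Hydra:85, Echo:17, Nova:58, Tauri:2 → nearest is Tauri
(3, 6) — d² to each: Quasar:146, Hydra:148, Echo:52, Nova:169, Tauri:65 → nearest is Echo
(-4, -1) — d² to each: Quasar:20, Hydra:50, Echo:10, Nova:29, Tauri:9 → nearest is Tauri
(-5, 0) — d² to each: Quasar:34, Hydra:72, Echo:16, Nova:45, Tauri:5 → nearest is Tauri
(-3, -1) — d² to each: Quasar:17, Hydra:41, Echo:5, Nova:26, Tauri:10 → nearest is Echo
0 of the 5 points have Nova as nearest.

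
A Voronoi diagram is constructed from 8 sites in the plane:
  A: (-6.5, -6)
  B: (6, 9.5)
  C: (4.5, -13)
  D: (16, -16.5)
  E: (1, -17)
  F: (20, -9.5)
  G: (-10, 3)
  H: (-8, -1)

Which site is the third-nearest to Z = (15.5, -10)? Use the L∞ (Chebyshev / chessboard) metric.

C

d(Z,A) = max(22, 4) = 22
d(Z,B) = max(9.5, 19.5) = 19.5
d(Z,C) = max(11, 3) = 11
d(Z,D) = max(0.5, 6.5) = 6.5
d(Z,E) = max(14.5, 7) = 14.5
d(Z,F) = max(4.5, 0.5) = 4.5
d(Z,G) = max(25.5, 13) = 25.5
d(Z,H) = max(23.5, 9) = 23.5
Sorted ascending: F, D, C, E, … — the third-nearest is C.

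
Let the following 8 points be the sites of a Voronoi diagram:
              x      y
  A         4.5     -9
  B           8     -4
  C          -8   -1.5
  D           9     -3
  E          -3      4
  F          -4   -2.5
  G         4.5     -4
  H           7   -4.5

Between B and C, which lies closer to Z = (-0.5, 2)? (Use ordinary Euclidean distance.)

C

Compare squared distances:
|ZB|² = (-0.5−8)² + (2−(-4))² = 72.25 + 36 = 108.25
|ZC|² = (-0.5−(-8))² + (2−(-1.5))² = 56.25 + 12.25 = 68.5
108.25 > 68.5, so C is closer.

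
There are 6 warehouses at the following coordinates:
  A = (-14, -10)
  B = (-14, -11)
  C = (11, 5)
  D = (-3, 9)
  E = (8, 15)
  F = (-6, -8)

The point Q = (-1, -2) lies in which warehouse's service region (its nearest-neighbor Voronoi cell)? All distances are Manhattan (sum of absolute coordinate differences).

d(Q,A) = |-1−(-14)| + |-2−(-10)| = 13 + 8 = 21
d(Q,B) = |-1−(-14)| + |-2−(-11)| = 13 + 9 = 22
d(Q,C) = |-1−11| + |-2−5| = 12 + 7 = 19
d(Q,D) = |-1−(-3)| + |-2−9| = 2 + 11 = 13
d(Q,E) = |-1−8| + |-2−15| = 9 + 17 = 26
d(Q,F) = |-1−(-6)| + |-2−(-8)| = 5 + 6 = 11
F is nearest.

F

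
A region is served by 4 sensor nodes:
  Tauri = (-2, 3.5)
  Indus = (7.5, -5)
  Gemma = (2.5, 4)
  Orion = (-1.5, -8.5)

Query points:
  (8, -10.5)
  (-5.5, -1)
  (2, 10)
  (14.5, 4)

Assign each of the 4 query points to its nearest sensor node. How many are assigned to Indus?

(8, -10.5) — d² to each: Tauri:296, Indus:30.5, Gemma:240.5, Orion:94.25 → nearest is Indus
(-5.5, -1) — d² to each: Tauri:32.5, Indus:185, Gemma:89, Orion:72.25 → nearest is Tauri
(2, 10) — d² to each: Tauri:58.25, Indus:255.25, Gemma:36.25, Orion:354.5 → nearest is Gemma
(14.5, 4) — d² to each: Tauri:272.5, Indus:130, Gemma:144, Orion:412.25 → nearest is Indus
2 of the 4 points have Indus as nearest.

2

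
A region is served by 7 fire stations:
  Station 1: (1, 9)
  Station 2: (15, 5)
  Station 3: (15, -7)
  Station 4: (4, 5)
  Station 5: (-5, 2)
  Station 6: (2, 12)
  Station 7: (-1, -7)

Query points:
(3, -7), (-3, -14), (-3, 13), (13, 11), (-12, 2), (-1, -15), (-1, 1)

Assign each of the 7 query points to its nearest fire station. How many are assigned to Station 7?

(3, -7) — d² to each: Station 1:260, Station 2:288, Station 3:144, Station 4:145, Station 5:145, Station 6:362, Station 7:16 → nearest is Station 7
(-3, -14) — d² to each: Station 1:545, Station 2:685, Station 3:373, Station 4:410, Station 5:260, Station 6:701, Station 7:53 → nearest is Station 7
(-3, 13) — d² to each: Station 1:32, Station 2:388, Station 3:724, Station 4:113, Station 5:125, Station 6:26, Station 7:404 → nearest is Station 6
(13, 11) — d² to each: Station 1:148, Station 2:40, Station 3:328, Station 4:117, Station 5:405, Station 6:122, Station 7:520 → nearest is Station 2
(-12, 2) — d² to each: Station 1:218, Station 2:738, Station 3:810, Station 4:265, Station 5:49, Station 6:296, Station 7:202 → nearest is Station 5
(-1, -15) — d² to each: Station 1:580, Station 2:656, Station 3:320, Station 4:425, Station 5:305, Station 6:738, Station 7:64 → nearest is Station 7
(-1, 1) — d² to each: Station 1:68, Station 2:272, Station 3:320, Station 4:41, Station 5:17, Station 6:130, Station 7:64 → nearest is Station 5
3 of the 7 points have Station 7 as nearest.

3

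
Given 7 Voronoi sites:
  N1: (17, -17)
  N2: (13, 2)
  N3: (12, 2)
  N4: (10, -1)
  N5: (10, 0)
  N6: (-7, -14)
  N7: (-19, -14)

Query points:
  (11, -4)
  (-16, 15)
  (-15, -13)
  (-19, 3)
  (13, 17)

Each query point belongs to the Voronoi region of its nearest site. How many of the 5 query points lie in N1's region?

0

(11, -4) — d² to each: N1:205, N2:40, N3:37, N4:10, N5:17, N6:424, N7:1000 → nearest is N4
(-16, 15) — d² to each: N1:2113, N2:1010, N3:953, N4:932, N5:901, N6:922, N7:850 → nearest is N7
(-15, -13) — d² to each: N1:1040, N2:1009, N3:954, N4:769, N5:794, N6:65, N7:17 → nearest is N7
(-19, 3) — d² to each: N1:1696, N2:1025, N3:962, N4:857, N5:850, N6:433, N7:289 → nearest is N7
(13, 17) — d² to each: N1:1172, N2:225, N3:226, N4:333, N5:298, N6:1361, N7:1985 → nearest is N2
0 of the 5 points have N1 as nearest.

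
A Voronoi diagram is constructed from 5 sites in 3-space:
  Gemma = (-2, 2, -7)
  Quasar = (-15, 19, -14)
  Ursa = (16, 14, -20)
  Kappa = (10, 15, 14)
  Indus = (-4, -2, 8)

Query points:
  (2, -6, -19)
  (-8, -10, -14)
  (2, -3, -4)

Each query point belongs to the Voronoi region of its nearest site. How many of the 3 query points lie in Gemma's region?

(2, -6, -19) — d² to each: Gemma:224, Quasar:939, Ursa:597, Kappa:1594, Indus:781 → nearest is Gemma
(-8, -10, -14) — d² to each: Gemma:229, Quasar:890, Ursa:1188, Kappa:1733, Indus:564 → nearest is Gemma
(2, -3, -4) — d² to each: Gemma:50, Quasar:873, Ursa:741, Kappa:712, Indus:181 → nearest is Gemma
3 of the 3 points have Gemma as nearest.

3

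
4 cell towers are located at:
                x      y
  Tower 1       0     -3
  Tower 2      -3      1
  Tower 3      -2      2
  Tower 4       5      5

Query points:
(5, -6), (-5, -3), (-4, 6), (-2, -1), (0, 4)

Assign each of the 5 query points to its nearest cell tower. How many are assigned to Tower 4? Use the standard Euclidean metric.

(5, -6) — d² to each: Tower 1:34, Tower 2:113, Tower 3:113, Tower 4:121 → nearest is Tower 1
(-5, -3) — d² to each: Tower 1:25, Tower 2:20, Tower 3:34, Tower 4:164 → nearest is Tower 2
(-4, 6) — d² to each: Tower 1:97, Tower 2:26, Tower 3:20, Tower 4:82 → nearest is Tower 3
(-2, -1) — d² to each: Tower 1:8, Tower 2:5, Tower 3:9, Tower 4:85 → nearest is Tower 2
(0, 4) — d² to each: Tower 1:49, Tower 2:18, Tower 3:8, Tower 4:26 → nearest is Tower 3
0 of the 5 points have Tower 4 as nearest.

0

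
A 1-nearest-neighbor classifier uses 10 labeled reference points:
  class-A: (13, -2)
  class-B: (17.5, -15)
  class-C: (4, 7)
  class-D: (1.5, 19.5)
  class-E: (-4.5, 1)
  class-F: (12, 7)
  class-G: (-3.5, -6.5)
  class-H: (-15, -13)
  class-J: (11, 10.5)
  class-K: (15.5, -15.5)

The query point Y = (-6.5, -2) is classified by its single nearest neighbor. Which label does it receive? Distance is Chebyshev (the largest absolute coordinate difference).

d(Y, class-A) = max(19.5, 0) = 19.5
d(Y, class-B) = max(24, 13) = 24
d(Y, class-C) = max(10.5, 9) = 10.5
d(Y, class-D) = max(8, 21.5) = 21.5
d(Y, class-E) = max(2, 3) = 3
d(Y, class-F) = max(18.5, 9) = 18.5
d(Y, class-G) = max(3, 4.5) = 4.5
d(Y, class-H) = max(8.5, 11) = 11
d(Y, class-J) = max(17.5, 12.5) = 17.5
d(Y, class-K) = max(22, 13.5) = 22
The smallest is to class-E, so Y lies in the Voronoi region of class-E.

class-E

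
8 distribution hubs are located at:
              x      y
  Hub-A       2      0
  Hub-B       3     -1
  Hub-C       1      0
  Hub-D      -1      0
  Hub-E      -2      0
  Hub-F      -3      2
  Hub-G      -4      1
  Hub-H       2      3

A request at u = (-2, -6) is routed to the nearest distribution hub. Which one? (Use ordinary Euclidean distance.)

Squared Euclidean distances:
d²(u, Hub-A) = 16 + 36 = 52
d²(u, Hub-B) = 25 + 25 = 50
d²(u, Hub-C) = 9 + 36 = 45
d²(u, Hub-D) = 1 + 36 = 37
d²(u, Hub-E) = 0 + 36 = 36
d²(u, Hub-F) = 1 + 64 = 65
d²(u, Hub-G) = 4 + 49 = 53
d²(u, Hub-H) = 16 + 81 = 97
Minimum is at Hub-E.

Hub-E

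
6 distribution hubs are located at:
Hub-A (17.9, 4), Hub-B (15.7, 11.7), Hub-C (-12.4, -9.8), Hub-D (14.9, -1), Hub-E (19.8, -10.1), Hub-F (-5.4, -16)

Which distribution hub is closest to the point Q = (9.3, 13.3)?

Squared Euclidean distances:
d²(Q, Hub-A) = (9.3−17.9)² + (13.3−4)² = 73.96 + 86.49 = 160.45
d²(Q, Hub-B) = (9.3−15.7)² + (13.3−11.7)² = 40.96 + 2.56 = 43.52
d²(Q, Hub-C) = (9.3−(-12.4))² + (13.3−(-9.8))² = 470.89 + 533.61 = 1004.5
d²(Q, Hub-D) = (9.3−14.9)² + (13.3−(-1))² = 31.36 + 204.49 = 235.85
d²(Q, Hub-E) = (9.3−19.8)² + (13.3−(-10.1))² = 110.25 + 547.56 = 657.81
d²(Q, Hub-F) = (9.3−(-5.4))² + (13.3−(-16))² = 216.09 + 858.49 = 1074.58
The smallest is to Hub-B, so Q lies in the Voronoi region of Hub-B.

Hub-B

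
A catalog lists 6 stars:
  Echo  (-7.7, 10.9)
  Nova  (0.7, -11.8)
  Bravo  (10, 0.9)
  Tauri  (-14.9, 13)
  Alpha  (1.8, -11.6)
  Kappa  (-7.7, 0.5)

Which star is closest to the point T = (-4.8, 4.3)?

Compare squared distances (the ordering matches that of the actual distances):
d²(T, Echo) = (-4.8−(-7.7))² + (4.3−10.9)² = 8.41 + 43.56 = 51.97
d²(T, Nova) = (-4.8−0.7)² + (4.3−(-11.8))² = 30.25 + 259.21 = 289.46
d²(T, Bravo) = (-4.8−10)² + (4.3−0.9)² = 219.04 + 11.56 = 230.6
d²(T, Tauri) = (-4.8−(-14.9))² + (4.3−13)² = 102.01 + 75.69 = 177.7
d²(T, Alpha) = (-4.8−1.8)² + (4.3−(-11.6))² = 43.56 + 252.81 = 296.37
d²(T, Kappa) = (-4.8−(-7.7))² + (4.3−0.5)² = 8.41 + 14.44 = 22.85
Minimum is at Kappa.

Kappa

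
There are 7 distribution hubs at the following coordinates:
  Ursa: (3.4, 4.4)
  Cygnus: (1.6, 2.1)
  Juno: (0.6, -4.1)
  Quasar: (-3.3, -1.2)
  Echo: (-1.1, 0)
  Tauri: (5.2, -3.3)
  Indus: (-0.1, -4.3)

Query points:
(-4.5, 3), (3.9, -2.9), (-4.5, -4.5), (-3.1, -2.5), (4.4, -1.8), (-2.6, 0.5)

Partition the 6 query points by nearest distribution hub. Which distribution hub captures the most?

(-4.5, 3) — d² to each: Ursa:64.37, Cygnus:38.02, Juno:76.42, Quasar:19.08, Echo:20.56, Tauri:133.78, Indus:72.65 → nearest is Quasar
(3.9, -2.9) — d² to each: Ursa:53.54, Cygnus:30.29, Juno:12.33, Quasar:54.73, Echo:33.41, Tauri:1.85, Indus:17.96 → nearest is Tauri
(-4.5, -4.5) — d² to each: Ursa:141.62, Cygnus:80.77, Juno:26.17, Quasar:12.33, Echo:31.81, Tauri:95.53, Indus:19.4 → nearest is Quasar
(-3.1, -2.5) — d² to each: Ursa:89.86, Cygnus:43.25, Juno:16.25, Quasar:1.73, Echo:10.25, Tauri:69.53, Indus:12.24 → nearest is Quasar
(4.4, -1.8) — d² to each: Ursa:39.44, Cygnus:23.05, Juno:19.73, Quasar:59.65, Echo:33.49, Tauri:2.89, Indus:26.5 → nearest is Tauri
(-2.6, 0.5) — d² to each: Ursa:51.21, Cygnus:20.2, Juno:31.4, Quasar:3.38, Echo:2.5, Tauri:75.28, Indus:29.29 → nearest is Echo
Tally — Quasar:3, Echo:1, Tauri:2. Quasar captures the most (3).

Quasar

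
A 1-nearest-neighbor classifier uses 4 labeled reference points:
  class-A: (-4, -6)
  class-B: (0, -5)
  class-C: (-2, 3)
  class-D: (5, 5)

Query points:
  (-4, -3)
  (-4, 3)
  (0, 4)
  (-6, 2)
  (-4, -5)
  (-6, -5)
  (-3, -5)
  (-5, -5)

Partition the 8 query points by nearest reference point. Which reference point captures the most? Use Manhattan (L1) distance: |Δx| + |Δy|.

class-A

(-4, -3) — d to each: class-A:3, class-B:6, class-C:8, class-D:17 → nearest is class-A
(-4, 3) — d to each: class-A:9, class-B:12, class-C:2, class-D:11 → nearest is class-C
(0, 4) — d to each: class-A:14, class-B:9, class-C:3, class-D:6 → nearest is class-C
(-6, 2) — d to each: class-A:10, class-B:13, class-C:5, class-D:14 → nearest is class-C
(-4, -5) — d to each: class-A:1, class-B:4, class-C:10, class-D:19 → nearest is class-A
(-6, -5) — d to each: class-A:3, class-B:6, class-C:12, class-D:21 → nearest is class-A
(-3, -5) — d to each: class-A:2, class-B:3, class-C:9, class-D:18 → nearest is class-A
(-5, -5) — d to each: class-A:2, class-B:5, class-C:11, class-D:20 → nearest is class-A
Tally — class-A:5, class-C:3. class-A captures the most (5).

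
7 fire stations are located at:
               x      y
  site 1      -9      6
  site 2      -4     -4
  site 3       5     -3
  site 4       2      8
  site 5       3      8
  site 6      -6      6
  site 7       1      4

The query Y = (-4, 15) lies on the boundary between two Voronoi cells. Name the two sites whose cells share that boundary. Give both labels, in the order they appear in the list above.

Squared distances from Y to each site:
d²(Y, site 1) = (-4−(-9))² + (15−6)² = 25 + 81 = 106
d²(Y, site 2) = (-4−(-4))² + (15−(-4))² = 0 + 361 = 361
d²(Y, site 3) = (-4−5)² + (15−(-3))² = 81 + 324 = 405
d²(Y, site 4) = (-4−2)² + (15−8)² = 36 + 49 = 85
d²(Y, site 5) = (-4−3)² + (15−8)² = 49 + 49 = 98
d²(Y, site 6) = (-4−(-6))² + (15−6)² = 4 + 81 = 85
d²(Y, site 7) = (-4−1)² + (15−4)² = 25 + 121 = 146
Y is equidistant from site 4 and site 6 (both at squared distance 85), and every other site is strictly farther — so Y lies on the site 4–site 6 Voronoi edge.

site 4 and site 6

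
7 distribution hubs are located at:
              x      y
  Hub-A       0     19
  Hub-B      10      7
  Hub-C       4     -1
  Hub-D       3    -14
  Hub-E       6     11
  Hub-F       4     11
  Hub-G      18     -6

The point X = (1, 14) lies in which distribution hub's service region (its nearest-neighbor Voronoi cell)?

Hub-F

Squared Euclidean distances:
d²(X, Hub-A) = (1−0)² + (14−19)² = 1 + 25 = 26
d²(X, Hub-B) = (1−10)² + (14−7)² = 81 + 49 = 130
d²(X, Hub-C) = (1−4)² + (14−(-1))² = 9 + 225 = 234
d²(X, Hub-D) = (1−3)² + (14−(-14))² = 4 + 784 = 788
d²(X, Hub-E) = (1−6)² + (14−11)² = 25 + 9 = 34
d²(X, Hub-F) = (1−4)² + (14−11)² = 9 + 9 = 18
d²(X, Hub-G) = (1−18)² + (14−(-6))² = 289 + 400 = 689
Minimum is at Hub-F.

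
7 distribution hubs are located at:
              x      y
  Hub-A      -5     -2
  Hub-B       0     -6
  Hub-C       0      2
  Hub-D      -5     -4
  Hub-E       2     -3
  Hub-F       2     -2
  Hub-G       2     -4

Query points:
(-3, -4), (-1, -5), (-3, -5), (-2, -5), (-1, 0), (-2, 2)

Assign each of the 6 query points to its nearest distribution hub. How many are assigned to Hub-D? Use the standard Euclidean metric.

2

(-3, -4) — d² to each: Hub-A:8, Hub-B:13, Hub-C:45, Hub-D:4, Hub-E:26, Hub-F:29, Hub-G:25 → nearest is Hub-D
(-1, -5) — d² to each: Hub-A:25, Hub-B:2, Hub-C:50, Hub-D:17, Hub-E:13, Hub-F:18, Hub-G:10 → nearest is Hub-B
(-3, -5) — d² to each: Hub-A:13, Hub-B:10, Hub-C:58, Hub-D:5, Hub-E:29, Hub-F:34, Hub-G:26 → nearest is Hub-D
(-2, -5) — d² to each: Hub-A:18, Hub-B:5, Hub-C:53, Hub-D:10, Hub-E:20, Hub-F:25, Hub-G:17 → nearest is Hub-B
(-1, 0) — d² to each: Hub-A:20, Hub-B:37, Hub-C:5, Hub-D:32, Hub-E:18, Hub-F:13, Hub-G:25 → nearest is Hub-C
(-2, 2) — d² to each: Hub-A:25, Hub-B:68, Hub-C:4, Hub-D:45, Hub-E:41, Hub-F:32, Hub-G:52 → nearest is Hub-C
2 of the 6 points have Hub-D as nearest.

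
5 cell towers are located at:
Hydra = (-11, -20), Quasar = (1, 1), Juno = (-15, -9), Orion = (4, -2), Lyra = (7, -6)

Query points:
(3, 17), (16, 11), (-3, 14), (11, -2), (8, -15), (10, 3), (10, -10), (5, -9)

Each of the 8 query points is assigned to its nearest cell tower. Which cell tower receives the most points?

(3, 17) — d² to each: Hydra:1565, Quasar:260, Juno:1000, Orion:362, Lyra:545 → nearest is Quasar
(16, 11) — d² to each: Hydra:1690, Quasar:325, Juno:1361, Orion:313, Lyra:370 → nearest is Orion
(-3, 14) — d² to each: Hydra:1220, Quasar:185, Juno:673, Orion:305, Lyra:500 → nearest is Quasar
(11, -2) — d² to each: Hydra:808, Quasar:109, Juno:725, Orion:49, Lyra:32 → nearest is Lyra
(8, -15) — d² to each: Hydra:386, Quasar:305, Juno:565, Orion:185, Lyra:82 → nearest is Lyra
(10, 3) — d² to each: Hydra:970, Quasar:85, Juno:769, Orion:61, Lyra:90 → nearest is Orion
(10, -10) — d² to each: Hydra:541, Quasar:202, Juno:626, Orion:100, Lyra:25 → nearest is Lyra
(5, -9) — d² to each: Hydra:377, Quasar:116, Juno:400, Orion:50, Lyra:13 → nearest is Lyra
Tally — Quasar:2, Orion:2, Lyra:4. Lyra captures the most (4).

Lyra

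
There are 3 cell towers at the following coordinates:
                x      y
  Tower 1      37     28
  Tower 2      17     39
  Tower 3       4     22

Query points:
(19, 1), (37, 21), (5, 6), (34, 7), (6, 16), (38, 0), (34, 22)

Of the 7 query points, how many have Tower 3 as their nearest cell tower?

(19, 1) — d² to each: Tower 1:1053, Tower 2:1448, Tower 3:666 → nearest is Tower 3
(37, 21) — d² to each: Tower 1:49, Tower 2:724, Tower 3:1090 → nearest is Tower 1
(5, 6) — d² to each: Tower 1:1508, Tower 2:1233, Tower 3:257 → nearest is Tower 3
(34, 7) — d² to each: Tower 1:450, Tower 2:1313, Tower 3:1125 → nearest is Tower 1
(6, 16) — d² to each: Tower 1:1105, Tower 2:650, Tower 3:40 → nearest is Tower 3
(38, 0) — d² to each: Tower 1:785, Tower 2:1962, Tower 3:1640 → nearest is Tower 1
(34, 22) — d² to each: Tower 1:45, Tower 2:578, Tower 3:900 → nearest is Tower 1
3 of the 7 points have Tower 3 as nearest.

3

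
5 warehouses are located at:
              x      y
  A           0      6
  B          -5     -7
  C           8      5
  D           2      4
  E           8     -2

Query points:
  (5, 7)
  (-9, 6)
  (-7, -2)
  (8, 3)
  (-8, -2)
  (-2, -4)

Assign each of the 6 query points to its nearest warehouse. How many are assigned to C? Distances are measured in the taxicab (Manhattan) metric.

2

(5, 7) — d to each: A:6, B:24, C:5, D:6, E:12 → nearest is C
(-9, 6) — d to each: A:9, B:17, C:18, D:13, E:25 → nearest is A
(-7, -2) — d to each: A:15, B:7, C:22, D:15, E:15 → nearest is B
(8, 3) — d to each: A:11, B:23, C:2, D:7, E:5 → nearest is C
(-8, -2) — d to each: A:16, B:8, C:23, D:16, E:16 → nearest is B
(-2, -4) — d to each: A:12, B:6, C:19, D:12, E:12 → nearest is B
2 of the 6 points have C as nearest.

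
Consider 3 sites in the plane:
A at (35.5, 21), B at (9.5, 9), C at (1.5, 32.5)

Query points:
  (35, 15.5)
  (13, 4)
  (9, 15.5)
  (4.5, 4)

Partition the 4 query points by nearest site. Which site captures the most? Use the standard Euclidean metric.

B

(35, 15.5) — d² to each: A:30.5, B:692.5, C:1411.25 → nearest is A
(13, 4) — d² to each: A:795.25, B:37.25, C:944.5 → nearest is B
(9, 15.5) — d² to each: A:732.5, B:42.5, C:345.25 → nearest is B
(4.5, 4) — d² to each: A:1250, B:50, C:821.25 → nearest is B
Tally — A:1, B:3. B captures the most (3).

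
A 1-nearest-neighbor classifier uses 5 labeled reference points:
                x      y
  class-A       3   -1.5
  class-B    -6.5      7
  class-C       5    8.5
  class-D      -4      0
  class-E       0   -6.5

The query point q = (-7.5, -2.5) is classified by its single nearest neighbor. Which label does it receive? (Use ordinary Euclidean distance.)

Compare squared distances (the ordering matches that of the actual distances):
d²(q, class-A) = (-7.5−3)² + (-2.5−(-1.5))² = 110.25 + 1 = 111.25
d²(q, class-B) = (-7.5−(-6.5))² + (-2.5−7)² = 1 + 90.25 = 91.25
d²(q, class-C) = (-7.5−5)² + (-2.5−8.5)² = 156.25 + 121 = 277.25
d²(q, class-D) = (-7.5−(-4))² + (-2.5−0)² = 12.25 + 6.25 = 18.5
d²(q, class-E) = (-7.5−0)² + (-2.5−(-6.5))² = 56.25 + 16 = 72.25
The smallest is to class-D, so q lies in the Voronoi region of class-D.

class-D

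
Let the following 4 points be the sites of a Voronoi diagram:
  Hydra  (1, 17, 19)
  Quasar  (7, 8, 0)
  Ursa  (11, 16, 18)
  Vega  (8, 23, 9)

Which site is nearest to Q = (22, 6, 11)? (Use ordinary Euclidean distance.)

Ursa

Squared Euclidean distances:
d²(Q, Hydra) = (22−1)² + (6−17)² + (11−19)² = 441 + 121 + 64 = 626
d²(Q, Quasar) = (22−7)² + (6−8)² + (11−0)² = 225 + 4 + 121 = 350
d²(Q, Ursa) = (22−11)² + (6−16)² + (11−18)² = 121 + 100 + 49 = 270
d²(Q, Vega) = (22−8)² + (6−23)² + (11−9)² = 196 + 289 + 4 = 489
Minimum is at Ursa.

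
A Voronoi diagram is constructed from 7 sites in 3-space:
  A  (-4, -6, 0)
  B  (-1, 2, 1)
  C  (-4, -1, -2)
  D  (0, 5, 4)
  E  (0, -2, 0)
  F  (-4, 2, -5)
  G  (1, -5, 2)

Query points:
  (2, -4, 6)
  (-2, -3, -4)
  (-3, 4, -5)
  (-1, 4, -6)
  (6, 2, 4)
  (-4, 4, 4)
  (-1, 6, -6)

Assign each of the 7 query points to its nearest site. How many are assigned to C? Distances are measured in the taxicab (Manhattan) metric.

1

(2, -4, 6) — d to each: A:14, B:14, C:17, D:13, E:10, F:23, G:6 → nearest is G
(-2, -3, -4) — d to each: A:9, B:11, C:6, D:18, E:7, F:8, G:11 → nearest is C
(-3, 4, -5) — d to each: A:16, B:10, C:9, D:13, E:14, F:3, G:20 → nearest is F
(-1, 4, -6) — d to each: A:19, B:9, C:12, D:12, E:13, F:6, G:19 → nearest is F
(6, 2, 4) — d to each: A:22, B:10, C:19, D:9, E:14, F:19, G:14 → nearest is D
(-4, 4, 4) — d to each: A:14, B:8, C:11, D:5, E:14, F:11, G:16 → nearest is D
(-1, 6, -6) — d to each: A:21, B:11, C:14, D:12, E:15, F:8, G:21 → nearest is F
1 of the 7 points has C as nearest.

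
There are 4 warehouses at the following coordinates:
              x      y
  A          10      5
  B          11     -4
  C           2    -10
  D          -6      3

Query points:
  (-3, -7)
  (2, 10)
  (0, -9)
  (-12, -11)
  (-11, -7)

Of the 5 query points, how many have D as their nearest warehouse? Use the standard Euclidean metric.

1

(-3, -7) — d² to each: A:313, B:205, C:34, D:109 → nearest is C
(2, 10) — d² to each: A:89, B:277, C:400, D:113 → nearest is A
(0, -9) — d² to each: A:296, B:146, C:5, D:180 → nearest is C
(-12, -11) — d² to each: A:740, B:578, C:197, D:232 → nearest is C
(-11, -7) — d² to each: A:585, B:493, C:178, D:125 → nearest is D
1 of the 5 points has D as nearest.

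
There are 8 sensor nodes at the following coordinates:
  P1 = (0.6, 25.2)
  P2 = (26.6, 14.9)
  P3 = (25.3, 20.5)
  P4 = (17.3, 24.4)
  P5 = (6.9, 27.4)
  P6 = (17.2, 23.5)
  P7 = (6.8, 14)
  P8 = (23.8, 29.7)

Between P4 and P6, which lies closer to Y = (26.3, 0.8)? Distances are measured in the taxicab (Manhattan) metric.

d(Y,P4) = |26.3−17.3| + |0.8−24.4| = 9 + 23.6 = 32.6
d(Y,P6) = |26.3−17.2| + |0.8−23.5| = 9.1 + 22.7 = 31.8
32.6 > 31.8, so P6 is closer.

P6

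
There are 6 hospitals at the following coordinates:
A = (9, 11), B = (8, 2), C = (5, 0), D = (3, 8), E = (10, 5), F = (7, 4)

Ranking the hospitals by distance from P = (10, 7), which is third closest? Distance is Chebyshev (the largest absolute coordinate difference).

A

d(P,A) = max(1, 4) = 4
d(P,B) = max(2, 5) = 5
d(P,C) = max(5, 7) = 7
d(P,D) = max(7, 1) = 7
d(P,E) = max(0, 2) = 2
d(P,F) = max(3, 3) = 3
Sorted ascending: E, F, A, B, … — the third-nearest is A.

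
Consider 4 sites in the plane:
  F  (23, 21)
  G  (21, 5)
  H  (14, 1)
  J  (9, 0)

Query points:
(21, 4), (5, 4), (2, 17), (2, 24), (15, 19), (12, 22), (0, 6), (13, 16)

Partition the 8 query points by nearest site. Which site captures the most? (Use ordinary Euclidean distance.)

F

(21, 4) — d² to each: F:293, G:1, H:58, J:160 → nearest is G
(5, 4) — d² to each: F:613, G:257, H:90, J:32 → nearest is J
(2, 17) — d² to each: F:457, G:505, H:400, J:338 → nearest is J
(2, 24) — d² to each: F:450, G:722, H:673, J:625 → nearest is F
(15, 19) — d² to each: F:68, G:232, H:325, J:397 → nearest is F
(12, 22) — d² to each: F:122, G:370, H:445, J:493 → nearest is F
(0, 6) — d² to each: F:754, G:442, H:221, J:117 → nearest is J
(13, 16) — d² to each: F:125, G:185, H:226, J:272 → nearest is F
Tally — F:4, G:1, J:3. F captures the most (4).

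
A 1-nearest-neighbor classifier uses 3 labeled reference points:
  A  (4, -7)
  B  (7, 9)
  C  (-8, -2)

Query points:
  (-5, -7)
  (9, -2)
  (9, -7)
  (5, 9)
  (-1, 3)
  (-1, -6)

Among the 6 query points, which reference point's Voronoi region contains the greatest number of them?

A

(-5, -7) — d² to each: A:81, B:400, C:34 → nearest is C
(9, -2) — d² to each: A:50, B:125, C:289 → nearest is A
(9, -7) — d² to each: A:25, B:260, C:314 → nearest is A
(5, 9) — d² to each: A:257, B:4, C:290 → nearest is B
(-1, 3) — d² to each: A:125, B:100, C:74 → nearest is C
(-1, -6) — d² to each: A:26, B:289, C:65 → nearest is A
Tally — A:3, B:1, C:2. A captures the most (3).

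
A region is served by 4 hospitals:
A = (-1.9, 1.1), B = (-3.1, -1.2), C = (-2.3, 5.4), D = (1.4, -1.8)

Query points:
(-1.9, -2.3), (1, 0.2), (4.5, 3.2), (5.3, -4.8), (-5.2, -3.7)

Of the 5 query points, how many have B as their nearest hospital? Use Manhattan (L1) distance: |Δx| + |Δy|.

2

(-1.9, -2.3) — d to each: A:3.4, B:2.3, C:8.1, D:3.8 → nearest is B
(1, 0.2) — d to each: A:3.8, B:5.5, C:8.5, D:2.4 → nearest is D
(4.5, 3.2) — d to each: A:8.5, B:12, C:9, D:8.1 → nearest is D
(5.3, -4.8) — d to each: A:13.1, B:12, C:17.8, D:6.9 → nearest is D
(-5.2, -3.7) — d to each: A:8.1, B:4.6, C:12, D:8.5 → nearest is B
2 of the 5 points have B as nearest.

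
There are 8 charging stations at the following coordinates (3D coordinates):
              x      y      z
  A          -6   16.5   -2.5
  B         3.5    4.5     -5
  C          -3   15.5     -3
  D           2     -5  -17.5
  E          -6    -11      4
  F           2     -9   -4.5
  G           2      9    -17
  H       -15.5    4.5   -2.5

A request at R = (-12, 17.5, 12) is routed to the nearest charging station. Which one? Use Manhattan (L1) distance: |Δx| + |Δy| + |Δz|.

d(R,A) = |-12−(-6)| + |17.5−16.5| + |12−(-2.5)| = 6 + 1 + 14.5 = 21.5
d(R,B) = |-12−3.5| + |17.5−4.5| + |12−(-5)| = 15.5 + 13 + 17 = 45.5
d(R,C) = |-12−(-3)| + |17.5−15.5| + |12−(-3)| = 9 + 2 + 15 = 26
d(R,D) = |-12−2| + |17.5−(-5)| + |12−(-17.5)| = 14 + 22.5 + 29.5 = 66
d(R,E) = |-12−(-6)| + |17.5−(-11)| + |12−4| = 6 + 28.5 + 8 = 42.5
d(R,F) = |-12−2| + |17.5−(-9)| + |12−(-4.5)| = 14 + 26.5 + 16.5 = 57
d(R,G) = |-12−2| + |17.5−9| + |12−(-17)| = 14 + 8.5 + 29 = 51.5
d(R,H) = |-12−(-15.5)| + |17.5−4.5| + |12−(-2.5)| = 3.5 + 13 + 14.5 = 31
The smallest is to A, so R lies in the Voronoi region of A.

A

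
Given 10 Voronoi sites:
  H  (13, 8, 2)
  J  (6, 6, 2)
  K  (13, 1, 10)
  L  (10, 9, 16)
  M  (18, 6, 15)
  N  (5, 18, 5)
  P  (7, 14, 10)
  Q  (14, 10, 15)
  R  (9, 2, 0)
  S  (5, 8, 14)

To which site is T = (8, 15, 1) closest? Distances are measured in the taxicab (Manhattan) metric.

N

d(T,H) = |8−13| + |15−8| + |1−2| = 5 + 7 + 1 = 13
d(T,J) = |8−6| + |15−6| + |1−2| = 2 + 9 + 1 = 12
d(T,K) = |8−13| + |15−1| + |1−10| = 5 + 14 + 9 = 28
d(T,L) = |8−10| + |15−9| + |1−16| = 2 + 6 + 15 = 23
d(T,M) = |8−18| + |15−6| + |1−15| = 10 + 9 + 14 = 33
d(T,N) = |8−5| + |15−18| + |1−5| = 3 + 3 + 4 = 10
d(T,P) = |8−7| + |15−14| + |1−10| = 1 + 1 + 9 = 11
d(T,Q) = |8−14| + |15−10| + |1−15| = 6 + 5 + 14 = 25
d(T,R) = |8−9| + |15−2| + |1−0| = 1 + 13 + 1 = 15
d(T,S) = |8−5| + |15−8| + |1−14| = 3 + 7 + 13 = 23
N is nearest.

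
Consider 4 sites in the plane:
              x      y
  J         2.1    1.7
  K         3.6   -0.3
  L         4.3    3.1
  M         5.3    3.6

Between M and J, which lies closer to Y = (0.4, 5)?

Compare squared distances:
|YM|² = (0.4−5.3)² + (5−3.6)² = 24.01 + 1.96 = 25.97
|YJ|² = (0.4−2.1)² + (5−1.7)² = 2.89 + 10.89 = 13.78
25.97 > 13.78, so J is closer.

J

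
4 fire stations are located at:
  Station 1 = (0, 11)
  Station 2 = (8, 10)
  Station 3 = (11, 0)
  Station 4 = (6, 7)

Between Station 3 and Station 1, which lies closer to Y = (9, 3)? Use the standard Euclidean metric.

Compare squared distances:
d²(Y, Station 3) = (9−11)² + (3−0)² = 4 + 9 = 13
d²(Y, Station 1) = (9−0)² + (3−11)² = 81 + 64 = 145
13 < 145, so Station 3 is closer.

Station 3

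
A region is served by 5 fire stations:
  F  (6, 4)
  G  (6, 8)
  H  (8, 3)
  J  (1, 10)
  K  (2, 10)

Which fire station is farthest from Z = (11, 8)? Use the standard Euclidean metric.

Squared Euclidean distances:
|ZF|² = (11−6)² + (8−4)² = 25 + 16 = 41
|ZG|² = (11−6)² + (8−8)² = 25 + 0 = 25
|ZH|² = (11−8)² + (8−3)² = 9 + 25 = 34
|ZJ|² = (11−1)² + (8−10)² = 100 + 4 = 104
|ZK|² = (11−2)² + (8−10)² = 81 + 4 = 85
The largest is to J.

J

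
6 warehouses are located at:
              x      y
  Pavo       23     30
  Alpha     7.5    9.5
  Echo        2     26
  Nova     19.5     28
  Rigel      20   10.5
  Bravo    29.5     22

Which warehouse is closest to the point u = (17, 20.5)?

Squared Euclidean distances:
d²(u, Pavo) = (17−23)² + (20.5−30)² = 36 + 90.25 = 126.25
d²(u, Alpha) = (17−7.5)² + (20.5−9.5)² = 90.25 + 121 = 211.25
d²(u, Echo) = (17−2)² + (20.5−26)² = 225 + 30.25 = 255.25
d²(u, Nova) = (17−19.5)² + (20.5−28)² = 6.25 + 56.25 = 62.5
d²(u, Rigel) = (17−20)² + (20.5−10.5)² = 9 + 100 = 109
d²(u, Bravo) = (17−29.5)² + (20.5−22)² = 156.25 + 2.25 = 158.5
Nova is nearest.

Nova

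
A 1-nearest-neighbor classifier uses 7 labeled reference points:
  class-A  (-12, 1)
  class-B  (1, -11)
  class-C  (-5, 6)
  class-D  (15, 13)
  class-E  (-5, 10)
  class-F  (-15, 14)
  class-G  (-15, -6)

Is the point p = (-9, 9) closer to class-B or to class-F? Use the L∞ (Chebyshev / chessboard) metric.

class-F

d(p, class-B) = max(10, 20) = 20
d(p, class-F) = max(6, 5) = 6
20 > 6, so class-F is closer.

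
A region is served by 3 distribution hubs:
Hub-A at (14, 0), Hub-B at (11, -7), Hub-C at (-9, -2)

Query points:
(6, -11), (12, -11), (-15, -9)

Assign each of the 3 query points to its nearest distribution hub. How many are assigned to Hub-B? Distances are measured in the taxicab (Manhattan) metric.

(6, -11) — d to each: Hub-A:19, Hub-B:9, Hub-C:24 → nearest is Hub-B
(12, -11) — d to each: Hub-A:13, Hub-B:5, Hub-C:30 → nearest is Hub-B
(-15, -9) — d to each: Hub-A:38, Hub-B:28, Hub-C:13 → nearest is Hub-C
2 of the 3 points have Hub-B as nearest.

2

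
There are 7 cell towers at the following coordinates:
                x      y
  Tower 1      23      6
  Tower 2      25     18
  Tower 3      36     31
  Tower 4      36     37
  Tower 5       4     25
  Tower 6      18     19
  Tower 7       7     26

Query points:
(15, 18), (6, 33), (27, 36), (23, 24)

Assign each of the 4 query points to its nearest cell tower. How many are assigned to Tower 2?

1

(15, 18) — d² to each: Tower 1:208, Tower 2:100, Tower 3:610, Tower 4:802, Tower 5:170, Tower 6:10, Tower 7:128 → nearest is Tower 6
(6, 33) — d² to each: Tower 1:1018, Tower 2:586, Tower 3:904, Tower 4:916, Tower 5:68, Tower 6:340, Tower 7:50 → nearest is Tower 7
(27, 36) — d² to each: Tower 1:916, Tower 2:328, Tower 3:106, Tower 4:82, Tower 5:650, Tower 6:370, Tower 7:500 → nearest is Tower 4
(23, 24) — d² to each: Tower 1:324, Tower 2:40, Tower 3:218, Tower 4:338, Tower 5:362, Tower 6:50, Tower 7:260 → nearest is Tower 2
1 of the 4 points has Tower 2 as nearest.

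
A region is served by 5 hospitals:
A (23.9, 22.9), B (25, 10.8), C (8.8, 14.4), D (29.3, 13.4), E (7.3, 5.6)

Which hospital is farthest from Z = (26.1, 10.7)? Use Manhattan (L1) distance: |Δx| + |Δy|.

d(Z,A) = |26.1−23.9| + |10.7−22.9| = 2.2 + 12.2 = 14.4
d(Z,B) = |26.1−25| + |10.7−10.8| = 1.1 + 0.1 = 1.2
d(Z,C) = |26.1−8.8| + |10.7−14.4| = 17.3 + 3.7 = 21
d(Z,D) = |26.1−29.3| + |10.7−13.4| = 3.2 + 2.7 = 5.9
d(Z,E) = |26.1−7.3| + |10.7−5.6| = 18.8 + 5.1 = 23.9
The largest is to E.

E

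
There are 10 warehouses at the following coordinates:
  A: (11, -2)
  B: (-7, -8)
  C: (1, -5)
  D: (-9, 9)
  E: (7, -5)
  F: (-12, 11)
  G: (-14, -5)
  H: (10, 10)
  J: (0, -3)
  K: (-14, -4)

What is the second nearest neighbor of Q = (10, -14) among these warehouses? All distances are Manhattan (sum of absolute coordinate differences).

d(Q,A) = 1 + 12 = 13
d(Q,B) = 17 + 6 = 23
d(Q,C) = 9 + 9 = 18
d(Q,D) = 19 + 23 = 42
d(Q,E) = 3 + 9 = 12
d(Q,F) = 22 + 25 = 47
d(Q,G) = 24 + 9 = 33
d(Q,H) = 0 + 24 = 24
d(Q,J) = 10 + 11 = 21
d(Q,K) = 24 + 10 = 34
Sorted ascending: E, A, C, … — the second-nearest is A.

A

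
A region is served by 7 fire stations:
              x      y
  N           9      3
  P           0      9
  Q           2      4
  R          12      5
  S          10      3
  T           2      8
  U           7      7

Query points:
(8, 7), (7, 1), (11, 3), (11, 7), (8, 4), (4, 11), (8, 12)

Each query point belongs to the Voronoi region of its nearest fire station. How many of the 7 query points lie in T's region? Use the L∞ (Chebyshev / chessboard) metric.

1

(8, 7) — d to each: N:4, P:8, Q:6, R:4, S:4, T:6, U:1 → nearest is U
(7, 1) — d to each: N:2, P:8, Q:5, R:5, S:3, T:7, U:6 → nearest is N
(11, 3) — d to each: N:2, P:11, Q:9, R:2, S:1, T:9, U:4 → nearest is S
(11, 7) — d to each: N:4, P:11, Q:9, R:2, S:4, T:9, U:4 → nearest is R
(8, 4) — d to each: N:1, P:8, Q:6, R:4, S:2, T:6, U:3 → nearest is N
(4, 11) — d to each: N:8, P:4, Q:7, R:8, S:8, T:3, U:4 → nearest is T
(8, 12) — d to each: N:9, P:8, Q:8, R:7, S:9, T:6, U:5 → nearest is U
1 of the 7 points has T as nearest.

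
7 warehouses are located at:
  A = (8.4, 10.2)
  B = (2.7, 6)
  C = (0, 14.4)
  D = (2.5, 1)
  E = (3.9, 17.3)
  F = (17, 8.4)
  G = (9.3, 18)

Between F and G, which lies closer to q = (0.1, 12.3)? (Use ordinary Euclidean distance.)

Compare squared distances:
|qF|² = (0.1−17)² + (12.3−8.4)² = 285.61 + 15.21 = 300.82
|qG|² = (0.1−9.3)² + (12.3−18)² = 84.64 + 32.49 = 117.13
300.82 > 117.13, so G is closer.

G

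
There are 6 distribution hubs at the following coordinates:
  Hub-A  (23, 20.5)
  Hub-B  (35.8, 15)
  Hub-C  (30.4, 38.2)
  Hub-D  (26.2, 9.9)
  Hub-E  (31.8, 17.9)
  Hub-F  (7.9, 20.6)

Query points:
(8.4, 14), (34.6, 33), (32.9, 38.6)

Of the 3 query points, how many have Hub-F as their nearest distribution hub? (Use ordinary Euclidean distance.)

1

(8.4, 14) — d² to each: Hub-A:255.41, Hub-B:751.76, Hub-C:1069.64, Hub-D:333.65, Hub-E:562.77, Hub-F:43.81 → nearest is Hub-F
(34.6, 33) — d² to each: Hub-A:290.81, Hub-B:325.44, Hub-C:44.68, Hub-D:604.17, Hub-E:235.85, Hub-F:866.65 → nearest is Hub-C
(32.9, 38.6) — d² to each: Hub-A:425.62, Hub-B:565.37, Hub-C:6.41, Hub-D:868.58, Hub-E:429.7, Hub-F:949 → nearest is Hub-C
1 of the 3 points has Hub-F as nearest.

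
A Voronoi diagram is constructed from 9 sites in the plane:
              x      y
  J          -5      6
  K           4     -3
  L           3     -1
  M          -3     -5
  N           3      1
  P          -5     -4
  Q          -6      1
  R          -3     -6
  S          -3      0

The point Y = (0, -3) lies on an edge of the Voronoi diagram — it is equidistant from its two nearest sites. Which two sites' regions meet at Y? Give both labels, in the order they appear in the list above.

L and M

Squared distances from Y to each site:
|YJ|² = (0−(-5))² + (-3−6)² = 25 + 81 = 106
|YK|² = (0−4)² + (-3−(-3))² = 16 + 0 = 16
|YL|² = (0−3)² + (-3−(-1))² = 9 + 4 = 13
|YM|² = (0−(-3))² + (-3−(-5))² = 9 + 4 = 13
|YN|² = (0−3)² + (-3−1)² = 9 + 16 = 25
|YP|² = (0−(-5))² + (-3−(-4))² = 25 + 1 = 26
|YQ|² = (0−(-6))² + (-3−1)² = 36 + 16 = 52
|YR|² = (0−(-3))² + (-3−(-6))² = 9 + 9 = 18
|YS|² = (0−(-3))² + (-3−0)² = 9 + 9 = 18
Y is equidistant from L and M (both at squared distance 13), and every other site is strictly farther — so Y lies on the L–M Voronoi edge.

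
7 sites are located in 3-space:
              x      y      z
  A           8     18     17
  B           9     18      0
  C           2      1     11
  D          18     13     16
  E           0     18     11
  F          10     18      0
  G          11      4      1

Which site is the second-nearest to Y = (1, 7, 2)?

C

Squared Euclidean distances:
|YA|² = (1−8)² + (7−18)² + (2−17)² = 49 + 121 + 225 = 395
|YB|² = (1−9)² + (7−18)² + (2−0)² = 64 + 121 + 4 = 189
|YC|² = (1−2)² + (7−1)² + (2−11)² = 1 + 36 + 81 = 118
|YD|² = (1−18)² + (7−13)² + (2−16)² = 289 + 36 + 196 = 521
|YE|² = (1−0)² + (7−18)² + (2−11)² = 1 + 121 + 81 = 203
|YF|² = (1−10)² + (7−18)² + (2−0)² = 81 + 121 + 4 = 206
|YG|² = (1−11)² + (7−4)² + (2−1)² = 100 + 9 + 1 = 110
Sorted ascending: G, C, B, … — the second-nearest is C.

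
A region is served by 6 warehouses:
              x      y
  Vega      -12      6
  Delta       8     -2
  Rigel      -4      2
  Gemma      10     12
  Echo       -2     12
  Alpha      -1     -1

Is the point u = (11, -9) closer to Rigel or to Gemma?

Rigel

Compare squared distances:
d²(u, Rigel) = (11−(-4))² + (-9−2)² = 225 + 121 = 346
d²(u, Gemma) = (11−10)² + (-9−12)² = 1 + 441 = 442
346 < 442, so Rigel is closer.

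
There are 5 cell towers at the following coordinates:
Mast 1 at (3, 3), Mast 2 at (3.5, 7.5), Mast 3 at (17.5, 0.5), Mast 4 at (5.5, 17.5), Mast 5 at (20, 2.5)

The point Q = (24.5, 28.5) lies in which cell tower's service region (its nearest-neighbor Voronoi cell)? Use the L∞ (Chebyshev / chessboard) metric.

Mast 4

d(Q, Mast 1) = max(21.5, 25.5) = 25.5
d(Q, Mast 2) = max(21, 21) = 21
d(Q, Mast 3) = max(7, 28) = 28
d(Q, Mast 4) = max(19, 11) = 19
d(Q, Mast 5) = max(4.5, 26) = 26
Mast 4 is nearest.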